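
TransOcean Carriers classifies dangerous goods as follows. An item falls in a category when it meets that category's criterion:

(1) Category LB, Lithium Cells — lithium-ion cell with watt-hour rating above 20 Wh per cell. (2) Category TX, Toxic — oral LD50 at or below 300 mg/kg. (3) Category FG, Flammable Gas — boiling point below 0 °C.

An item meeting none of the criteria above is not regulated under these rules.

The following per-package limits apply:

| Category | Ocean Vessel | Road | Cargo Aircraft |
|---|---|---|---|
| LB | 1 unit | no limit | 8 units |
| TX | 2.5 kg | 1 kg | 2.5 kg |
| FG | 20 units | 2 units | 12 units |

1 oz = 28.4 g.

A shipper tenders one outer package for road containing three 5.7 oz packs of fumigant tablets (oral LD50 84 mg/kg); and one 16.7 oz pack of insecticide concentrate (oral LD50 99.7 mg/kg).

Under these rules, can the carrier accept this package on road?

Yes

Fumigant tablets: oral LD50 84 mg/kg ≤ 300 mg/kg → Category TX (Toxic).
Insecticide concentrate: oral LD50 99.7 mg/kg ≤ 300 mg/kg → Category TX (Toxic).
Category TX net quantity: (three 5.7 oz packs = 485.64 g) + (one 16.7 oz pack = 474.28 g) = 959.92 g.
That is within the Category TX road limit of 1 kg.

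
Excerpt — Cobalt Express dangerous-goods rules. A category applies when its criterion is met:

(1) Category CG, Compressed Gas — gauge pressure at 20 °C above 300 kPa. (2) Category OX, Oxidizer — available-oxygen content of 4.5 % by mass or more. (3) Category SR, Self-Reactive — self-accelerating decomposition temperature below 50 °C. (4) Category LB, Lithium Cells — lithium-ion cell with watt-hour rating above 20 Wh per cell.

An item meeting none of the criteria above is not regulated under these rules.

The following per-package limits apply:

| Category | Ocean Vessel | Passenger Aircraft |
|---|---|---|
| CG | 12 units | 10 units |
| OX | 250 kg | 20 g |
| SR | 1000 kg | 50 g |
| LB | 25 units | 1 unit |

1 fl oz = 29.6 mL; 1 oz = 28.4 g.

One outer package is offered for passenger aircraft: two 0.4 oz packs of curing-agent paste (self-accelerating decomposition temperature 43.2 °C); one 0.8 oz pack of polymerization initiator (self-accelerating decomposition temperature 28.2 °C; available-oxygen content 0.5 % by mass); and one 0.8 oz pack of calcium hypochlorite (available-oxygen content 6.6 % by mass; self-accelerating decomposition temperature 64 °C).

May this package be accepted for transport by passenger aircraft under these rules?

The curing-agent paste has self-accelerating decomposition temperature 43.2 °C, which is < 50 °C, so it is Category SR (Self-Reactive).
Self-accelerating decomposition temperature 28.2 °C meets the Category SR criterion (Self-Reactive), so the polymerization initiator is Category SR.
With available-oxygen content 6.6 % by mass (≥ 4.5 % by mass), the calcium hypochlorite falls in Category OX.
Category OX quantity: one 0.8 oz pack = 22.72 g.
That exceeds the Category OX passenger aircraft limit of 20 g.
Total Category SR: (two 0.4 oz packs = 22.72 g) + (one 0.8 oz pack = 22.72 g) = 45.44 g.
45.44 g ≤ 50 g (passenger aircraft limit, Category SR) — within limit.

No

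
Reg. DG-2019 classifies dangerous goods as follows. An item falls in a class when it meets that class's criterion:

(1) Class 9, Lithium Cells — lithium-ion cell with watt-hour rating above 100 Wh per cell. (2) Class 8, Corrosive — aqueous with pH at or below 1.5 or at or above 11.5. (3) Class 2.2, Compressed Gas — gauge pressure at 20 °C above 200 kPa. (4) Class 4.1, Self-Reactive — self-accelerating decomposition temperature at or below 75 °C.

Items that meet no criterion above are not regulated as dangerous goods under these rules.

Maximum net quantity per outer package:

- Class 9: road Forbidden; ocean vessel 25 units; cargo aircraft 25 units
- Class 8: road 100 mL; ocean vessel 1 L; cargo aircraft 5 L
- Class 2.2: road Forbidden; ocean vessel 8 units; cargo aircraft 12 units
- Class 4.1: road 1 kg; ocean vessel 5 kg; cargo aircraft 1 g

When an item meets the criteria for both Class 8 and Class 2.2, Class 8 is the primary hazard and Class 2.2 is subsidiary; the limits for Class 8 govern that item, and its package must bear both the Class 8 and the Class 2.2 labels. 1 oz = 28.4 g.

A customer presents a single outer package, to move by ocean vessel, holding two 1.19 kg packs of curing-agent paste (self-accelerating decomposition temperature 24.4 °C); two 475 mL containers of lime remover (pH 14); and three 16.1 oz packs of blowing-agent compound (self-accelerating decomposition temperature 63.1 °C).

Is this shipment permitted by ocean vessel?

Yes

Curing-agent paste: self-accelerating decomposition temperature 24.4 °C ≤ 75 °C → Class 4.1 (Self-Reactive).
pH 14 meets the Class 8 criterion (Corrosive), so the lime remover is Class 8.
With self-accelerating decomposition temperature 63.1 °C (≤ 75 °C), the blowing-agent compound falls in Class 4.1.
Class 8 quantity: two 475 mL containers = 950 mL.
950 mL ≤ 1 L (ocean vessel limit, Class 8) — within limit.
Class 4.1 net quantity: (two 1.19 kg packs = 2.38 kg) + (three 16.1 oz packs = 1371.72 g) = 3751.72 g.
3751.72 g ≤ 5 kg (ocean vessel limit, Class 4.1) — within limit.
Every hazard class is within its ocean vessel limit and no segregation rule is violated.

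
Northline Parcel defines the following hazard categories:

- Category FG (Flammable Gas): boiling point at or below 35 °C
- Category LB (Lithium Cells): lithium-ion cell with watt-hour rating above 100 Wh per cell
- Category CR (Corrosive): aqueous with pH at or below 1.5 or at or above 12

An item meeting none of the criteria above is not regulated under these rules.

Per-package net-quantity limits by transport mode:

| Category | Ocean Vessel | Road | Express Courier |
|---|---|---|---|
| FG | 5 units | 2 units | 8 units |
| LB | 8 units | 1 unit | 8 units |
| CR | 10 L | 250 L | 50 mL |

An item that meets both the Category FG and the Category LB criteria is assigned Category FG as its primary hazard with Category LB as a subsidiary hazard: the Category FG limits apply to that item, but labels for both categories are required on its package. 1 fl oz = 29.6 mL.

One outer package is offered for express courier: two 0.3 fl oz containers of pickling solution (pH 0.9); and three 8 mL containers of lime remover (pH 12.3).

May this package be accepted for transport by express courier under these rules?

Yes

With pH 0.9 (≤ 1.5), the pickling solution falls in Category CR.
With pH 12.3 (≥ 12), the lime remover falls in Category CR.
Total Category CR: (two 0.3 fl oz containers = 17.76 mL) + (three 8 mL containers = 24 mL) = 41.76 mL.
41.76 mL is within the express courier limit of 50 mL for Category CR.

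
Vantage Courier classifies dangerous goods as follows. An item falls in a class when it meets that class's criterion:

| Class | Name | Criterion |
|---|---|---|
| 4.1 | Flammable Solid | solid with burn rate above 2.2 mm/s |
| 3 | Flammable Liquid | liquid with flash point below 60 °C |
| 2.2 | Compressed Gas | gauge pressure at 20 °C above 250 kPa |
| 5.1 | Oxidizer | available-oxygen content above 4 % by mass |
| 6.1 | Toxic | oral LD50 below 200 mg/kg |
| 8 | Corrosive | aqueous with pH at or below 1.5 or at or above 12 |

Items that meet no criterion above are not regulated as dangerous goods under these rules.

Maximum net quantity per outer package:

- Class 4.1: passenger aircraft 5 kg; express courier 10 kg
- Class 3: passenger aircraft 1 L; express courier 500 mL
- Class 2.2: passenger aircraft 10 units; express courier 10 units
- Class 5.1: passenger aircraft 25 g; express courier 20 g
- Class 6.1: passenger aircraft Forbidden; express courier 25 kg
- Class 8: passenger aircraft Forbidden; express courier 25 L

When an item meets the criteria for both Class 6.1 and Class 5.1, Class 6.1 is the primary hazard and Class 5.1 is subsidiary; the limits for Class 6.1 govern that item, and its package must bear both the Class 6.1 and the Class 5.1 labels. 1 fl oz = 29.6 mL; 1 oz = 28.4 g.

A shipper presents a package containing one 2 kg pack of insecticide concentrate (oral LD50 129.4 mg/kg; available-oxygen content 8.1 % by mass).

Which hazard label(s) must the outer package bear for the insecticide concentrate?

Oral LD50 129.4 mg/kg meets the Class 6.1 criterion (Toxic), so the insecticide concentrate is Class 6.1.
Available-oxygen content 8.1 % by mass meets the Class 5.1 criterion (Oxidizer), so the insecticide concentrate is Class 5.1.
By the precedence rule Class 6.1 is primary and Class 5.1 is subsidiary, and that rule requires both labels on the package.

Class 5.1 and 6.1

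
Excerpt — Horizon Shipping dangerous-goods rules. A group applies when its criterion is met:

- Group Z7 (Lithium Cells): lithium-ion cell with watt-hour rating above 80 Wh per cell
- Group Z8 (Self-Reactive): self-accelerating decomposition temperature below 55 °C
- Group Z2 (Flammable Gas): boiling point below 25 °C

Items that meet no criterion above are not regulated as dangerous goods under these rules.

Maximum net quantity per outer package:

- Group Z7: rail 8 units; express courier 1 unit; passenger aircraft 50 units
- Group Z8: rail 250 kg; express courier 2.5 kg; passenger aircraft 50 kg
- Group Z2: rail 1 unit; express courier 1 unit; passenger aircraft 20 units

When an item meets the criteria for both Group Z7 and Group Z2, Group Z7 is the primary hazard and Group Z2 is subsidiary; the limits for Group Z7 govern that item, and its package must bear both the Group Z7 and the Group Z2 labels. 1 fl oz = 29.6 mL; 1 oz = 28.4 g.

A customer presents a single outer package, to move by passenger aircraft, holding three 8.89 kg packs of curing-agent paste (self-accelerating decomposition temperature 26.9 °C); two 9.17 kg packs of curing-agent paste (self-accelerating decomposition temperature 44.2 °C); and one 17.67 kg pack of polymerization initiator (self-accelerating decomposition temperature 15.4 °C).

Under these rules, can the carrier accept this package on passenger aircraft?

Self-accelerating decomposition temperature 26.9 °C meets the Group Z8 criterion (Self-Reactive), so the curing-agent paste is Group Z8.
Self-accelerating decomposition temperature 44.2 °C meets the Group Z8 criterion (Self-Reactive), so the curing-agent paste is Group Z8.
Polymerization initiator: self-accelerating decomposition temperature 15.4 °C < 55 °C → Group Z8 (Self-Reactive).
Group Z8 net quantity: (three 8.89 kg packs = 26.67 kg) + (two 9.17 kg packs = 18.34 kg) + 17.67 kg = 62.68 kg.
62.68 kg exceeds the passenger aircraft limit of 50 kg for Group Z8.

No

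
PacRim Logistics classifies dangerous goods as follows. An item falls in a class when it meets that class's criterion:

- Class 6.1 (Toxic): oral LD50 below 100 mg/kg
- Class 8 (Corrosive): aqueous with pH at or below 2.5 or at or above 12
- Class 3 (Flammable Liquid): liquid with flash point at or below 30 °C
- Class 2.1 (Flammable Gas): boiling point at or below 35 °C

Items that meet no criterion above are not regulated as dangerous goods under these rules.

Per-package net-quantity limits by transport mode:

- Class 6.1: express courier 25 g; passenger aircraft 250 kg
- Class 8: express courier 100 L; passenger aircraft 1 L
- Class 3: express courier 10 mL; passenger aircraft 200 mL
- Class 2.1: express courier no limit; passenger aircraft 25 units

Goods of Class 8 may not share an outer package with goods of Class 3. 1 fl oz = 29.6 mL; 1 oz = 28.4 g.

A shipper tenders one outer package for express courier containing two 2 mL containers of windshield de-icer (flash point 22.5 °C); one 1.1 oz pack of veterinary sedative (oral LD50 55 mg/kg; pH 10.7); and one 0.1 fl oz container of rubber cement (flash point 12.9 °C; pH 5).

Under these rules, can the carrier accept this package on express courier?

The windshield de-icer has flash point 22.5 °C, which is ≤ 30 °C, so it is Class 3 (Flammable Liquid).
Oral LD50 55 mg/kg meets the Class 6.1 criterion (Toxic), so the veterinary sedative is Class 6.1.
Flash point 12.9 °C meets the Class 3 criterion (Flammable Liquid), so the rubber cement is Class 3.
Total Class 3: (two 2 mL containers = 4 mL) + (one 0.1 fl oz container = 2.96 mL) = 6.96 mL.
That is within the Class 3 express courier limit of 10 mL.
Class 6.1 quantity: one 1.1 oz pack = 31.24 g.
That exceeds the Class 6.1 express courier limit of 25 g.
The segregation rule (Class 8 with Class 3) does not apply to Class 3 with Class 6.1.

No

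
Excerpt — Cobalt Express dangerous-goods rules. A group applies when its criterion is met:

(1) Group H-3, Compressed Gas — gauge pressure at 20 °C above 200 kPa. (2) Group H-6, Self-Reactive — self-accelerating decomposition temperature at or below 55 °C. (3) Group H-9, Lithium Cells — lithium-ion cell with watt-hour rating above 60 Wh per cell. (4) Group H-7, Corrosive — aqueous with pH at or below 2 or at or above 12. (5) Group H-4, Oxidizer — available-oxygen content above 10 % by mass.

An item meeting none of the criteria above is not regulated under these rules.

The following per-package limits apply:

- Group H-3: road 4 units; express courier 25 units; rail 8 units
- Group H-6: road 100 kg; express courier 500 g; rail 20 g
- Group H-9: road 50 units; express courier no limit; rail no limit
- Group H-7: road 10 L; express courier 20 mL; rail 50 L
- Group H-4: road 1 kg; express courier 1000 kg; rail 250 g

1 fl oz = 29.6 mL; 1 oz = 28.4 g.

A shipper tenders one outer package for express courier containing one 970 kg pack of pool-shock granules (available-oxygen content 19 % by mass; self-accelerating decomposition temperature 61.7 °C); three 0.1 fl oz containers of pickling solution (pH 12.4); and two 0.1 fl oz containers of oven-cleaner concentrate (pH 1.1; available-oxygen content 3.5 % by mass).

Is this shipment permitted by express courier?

Yes

Available-oxygen content 19 % by mass meets the Group H-4 criterion (Oxidizer), so the pool-shock granules are Group H-4.
Pickling solution: pH 12.4 ≥ 12 → Group H-7 (Corrosive).
With pH 1.1 (≤ 2), the oven-cleaner concentrate falls in Group H-7.
Group H-7 net quantity: (three 0.1 fl oz containers = 8.88 mL) + (two 0.1 fl oz containers = 5.92 mL) = 14.8 mL.
That is within the Group H-7 express courier limit of 20 mL.
Group H-4 quantity: 970 kg.
That is within the Group H-4 express courier limit of 1000 kg.
Every hazard group is within its express courier limit and no segregation rule is violated.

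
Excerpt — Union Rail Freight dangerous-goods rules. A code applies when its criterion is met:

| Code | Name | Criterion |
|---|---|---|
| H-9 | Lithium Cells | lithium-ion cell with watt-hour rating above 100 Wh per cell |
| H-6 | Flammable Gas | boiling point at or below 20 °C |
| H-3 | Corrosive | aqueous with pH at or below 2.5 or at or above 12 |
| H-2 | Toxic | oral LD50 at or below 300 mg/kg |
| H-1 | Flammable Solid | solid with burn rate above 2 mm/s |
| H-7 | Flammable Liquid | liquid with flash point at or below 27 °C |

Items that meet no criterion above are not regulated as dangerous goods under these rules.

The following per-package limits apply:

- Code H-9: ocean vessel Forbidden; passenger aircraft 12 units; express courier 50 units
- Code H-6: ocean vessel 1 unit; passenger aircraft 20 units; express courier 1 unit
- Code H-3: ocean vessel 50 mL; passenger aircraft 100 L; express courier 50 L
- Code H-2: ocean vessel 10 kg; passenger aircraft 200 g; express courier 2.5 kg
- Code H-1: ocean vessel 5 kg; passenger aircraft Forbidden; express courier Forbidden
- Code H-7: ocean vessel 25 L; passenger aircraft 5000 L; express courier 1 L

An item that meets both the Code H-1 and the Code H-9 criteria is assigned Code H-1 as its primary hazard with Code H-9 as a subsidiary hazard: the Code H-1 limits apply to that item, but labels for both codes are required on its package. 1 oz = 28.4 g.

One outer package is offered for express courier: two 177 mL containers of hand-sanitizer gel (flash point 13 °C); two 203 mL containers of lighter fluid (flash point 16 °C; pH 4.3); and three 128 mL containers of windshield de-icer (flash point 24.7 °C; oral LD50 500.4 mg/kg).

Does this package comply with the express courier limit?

Flash point 13 °C meets the Code H-7 criterion (Flammable Liquid), so the hand-sanitizer gel is Code H-7.
With flash point 16 °C (≤ 27 °C), the lighter fluid falls in Code H-7.
With flash point 24.7 °C (≤ 27 °C), the windshield de-icer falls in Code H-7.
Code H-7 net quantity: (two 177 mL containers = 354 mL) + (two 203 mL containers = 406 mL) + (three 128 mL containers = 384 mL) = 1.144 L.
1.144 L exceeds the express courier limit of 1 L for Code H-7.

No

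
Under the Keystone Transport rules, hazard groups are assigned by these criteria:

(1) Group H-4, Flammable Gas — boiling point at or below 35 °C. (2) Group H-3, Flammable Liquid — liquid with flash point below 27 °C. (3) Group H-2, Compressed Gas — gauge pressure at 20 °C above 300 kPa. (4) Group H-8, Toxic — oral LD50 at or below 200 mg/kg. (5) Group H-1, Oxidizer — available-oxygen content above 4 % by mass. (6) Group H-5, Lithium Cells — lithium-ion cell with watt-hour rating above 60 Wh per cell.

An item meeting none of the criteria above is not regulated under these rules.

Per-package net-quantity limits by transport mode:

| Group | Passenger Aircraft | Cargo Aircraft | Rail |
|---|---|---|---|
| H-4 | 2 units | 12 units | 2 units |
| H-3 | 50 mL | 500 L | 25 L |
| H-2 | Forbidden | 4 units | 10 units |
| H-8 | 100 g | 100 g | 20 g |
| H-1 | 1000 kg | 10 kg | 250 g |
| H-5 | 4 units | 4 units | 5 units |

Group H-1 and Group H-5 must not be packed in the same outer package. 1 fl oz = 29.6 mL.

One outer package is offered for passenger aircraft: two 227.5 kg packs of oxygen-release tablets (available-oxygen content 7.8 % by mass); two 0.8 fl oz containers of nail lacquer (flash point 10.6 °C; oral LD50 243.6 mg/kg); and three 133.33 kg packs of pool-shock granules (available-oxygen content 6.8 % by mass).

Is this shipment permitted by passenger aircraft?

Yes

Oxygen-release tablets: available-oxygen content 7.8 % by mass > 4 % by mass → Group H-1 (Oxidizer).
The nail lacquer has flash point 10.6 °C, which is < 27 °C, so it is Group H-3 (Flammable Liquid).
With available-oxygen content 6.8 % by mass (> 4 % by mass), the pool-shock granules fall in Group H-1.
Group H-1 net quantity: (two 227.5 kg packs = 455 kg) + (three 133.33 kg packs = 399.99 kg) = 854.99 kg.
854.99 kg ≤ 1000 kg (passenger aircraft limit, Group H-1) — within limit.
Group H-3 quantity: two 0.8 fl oz containers = 47.36 mL.
47.36 mL is within the passenger aircraft limit of 50 mL for Group H-3.
The segregation rule (Group H-1 with Group H-5) does not apply to Group H-1 with Group H-3.
Every hazard group is within its passenger aircraft limit and no segregation rule is violated.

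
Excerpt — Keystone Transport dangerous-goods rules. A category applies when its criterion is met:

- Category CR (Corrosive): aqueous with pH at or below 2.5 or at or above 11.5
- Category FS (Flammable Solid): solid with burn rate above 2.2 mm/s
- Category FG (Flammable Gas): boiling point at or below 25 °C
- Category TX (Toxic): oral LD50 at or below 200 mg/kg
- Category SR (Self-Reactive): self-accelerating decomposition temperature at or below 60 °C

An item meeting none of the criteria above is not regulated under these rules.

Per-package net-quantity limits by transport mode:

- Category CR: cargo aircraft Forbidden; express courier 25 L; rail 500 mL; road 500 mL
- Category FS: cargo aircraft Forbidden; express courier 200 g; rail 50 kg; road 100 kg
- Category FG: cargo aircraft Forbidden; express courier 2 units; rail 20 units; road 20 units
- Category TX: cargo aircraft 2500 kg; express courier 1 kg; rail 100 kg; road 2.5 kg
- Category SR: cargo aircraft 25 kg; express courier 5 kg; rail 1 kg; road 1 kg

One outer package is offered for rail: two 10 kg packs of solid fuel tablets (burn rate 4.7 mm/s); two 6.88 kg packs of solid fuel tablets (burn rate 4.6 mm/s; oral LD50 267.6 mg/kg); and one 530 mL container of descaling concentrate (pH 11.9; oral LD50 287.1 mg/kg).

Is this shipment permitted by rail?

With burn rate 4.7 mm/s (> 2.2 mm/s), the solid fuel tablets fall in Category FS.
Burn rate 4.6 mm/s meets the Category FS criterion (Flammable Solid), so the solid fuel tablets are Category FS.
The descaling concentrate has pH 11.9, which is ≥ 11.5, so it is Category CR (Corrosive).
Total Category FS: (two 10 kg packs = 20 kg) + (two 6.88 kg packs = 13.76 kg) = 33.76 kg.
33.76 kg ≤ 50 kg (rail limit, Category FS) — within limit.
Category CR quantity: 530 mL.
That exceeds the Category CR rail limit of 500 mL.

No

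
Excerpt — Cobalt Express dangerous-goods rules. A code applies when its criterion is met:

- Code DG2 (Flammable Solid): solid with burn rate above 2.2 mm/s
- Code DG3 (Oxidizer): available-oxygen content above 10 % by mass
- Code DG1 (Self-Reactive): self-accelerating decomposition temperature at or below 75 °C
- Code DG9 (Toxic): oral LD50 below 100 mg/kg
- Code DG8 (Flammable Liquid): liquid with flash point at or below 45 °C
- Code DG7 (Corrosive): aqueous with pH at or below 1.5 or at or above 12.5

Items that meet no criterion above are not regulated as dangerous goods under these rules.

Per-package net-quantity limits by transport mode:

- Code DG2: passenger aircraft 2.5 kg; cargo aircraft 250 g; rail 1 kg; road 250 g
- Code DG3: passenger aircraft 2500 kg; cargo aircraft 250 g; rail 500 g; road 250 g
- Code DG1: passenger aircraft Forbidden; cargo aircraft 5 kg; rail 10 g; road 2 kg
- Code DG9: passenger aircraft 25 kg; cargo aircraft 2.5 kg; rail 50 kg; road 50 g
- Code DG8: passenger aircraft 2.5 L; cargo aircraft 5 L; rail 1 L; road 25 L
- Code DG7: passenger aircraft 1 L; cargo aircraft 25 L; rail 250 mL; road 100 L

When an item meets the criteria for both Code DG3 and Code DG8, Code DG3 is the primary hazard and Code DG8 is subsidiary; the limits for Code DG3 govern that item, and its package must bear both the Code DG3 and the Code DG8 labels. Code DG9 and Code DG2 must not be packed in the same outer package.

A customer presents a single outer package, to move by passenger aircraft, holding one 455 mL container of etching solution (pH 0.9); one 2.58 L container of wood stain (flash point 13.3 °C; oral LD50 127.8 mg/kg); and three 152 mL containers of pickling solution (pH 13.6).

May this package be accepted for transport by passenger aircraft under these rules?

pH 0.9 meets the Code DG7 criterion (Corrosive), so the etching solution is Code DG7.
Wood stain: flash point 13.3 °C ≤ 45 °C → Code DG8 (Flammable Liquid).
pH 13.6 meets the Code DG7 criterion (Corrosive), so the pickling solution is Code DG7.
Code DG8 quantity: 2.58 L.
That exceeds the Code DG8 passenger aircraft limit of 2.5 L.
Code DG7 net quantity: 455 mL + (three 152 mL containers = 456 mL) = 911 mL.
That is within the Code DG7 passenger aircraft limit of 1 L.
The segregation rule (Code DG9 with Code DG2) does not apply to Code DG8 with Code DG7.

No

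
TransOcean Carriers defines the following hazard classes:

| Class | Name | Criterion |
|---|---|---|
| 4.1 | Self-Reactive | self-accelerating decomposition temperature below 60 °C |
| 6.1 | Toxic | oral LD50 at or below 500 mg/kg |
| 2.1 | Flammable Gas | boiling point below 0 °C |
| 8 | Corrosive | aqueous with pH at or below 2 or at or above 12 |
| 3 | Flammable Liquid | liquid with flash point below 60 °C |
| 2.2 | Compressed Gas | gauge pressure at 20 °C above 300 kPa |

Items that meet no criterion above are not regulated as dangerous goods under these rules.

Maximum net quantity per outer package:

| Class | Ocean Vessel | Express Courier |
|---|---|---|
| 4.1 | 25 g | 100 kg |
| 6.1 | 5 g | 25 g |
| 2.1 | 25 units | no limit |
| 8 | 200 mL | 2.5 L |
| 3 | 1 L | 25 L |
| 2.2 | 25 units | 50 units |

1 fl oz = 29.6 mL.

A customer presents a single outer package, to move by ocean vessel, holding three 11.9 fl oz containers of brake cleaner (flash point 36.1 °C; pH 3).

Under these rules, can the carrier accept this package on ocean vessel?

No

Brake cleaner: flash point 36.1 °C < 60 °C → Class 3 (Flammable Liquid).
Class 3 quantity: three 11.9 fl oz containers = 1056.72 mL.
That exceeds the Class 3 ocean vessel limit of 1 L.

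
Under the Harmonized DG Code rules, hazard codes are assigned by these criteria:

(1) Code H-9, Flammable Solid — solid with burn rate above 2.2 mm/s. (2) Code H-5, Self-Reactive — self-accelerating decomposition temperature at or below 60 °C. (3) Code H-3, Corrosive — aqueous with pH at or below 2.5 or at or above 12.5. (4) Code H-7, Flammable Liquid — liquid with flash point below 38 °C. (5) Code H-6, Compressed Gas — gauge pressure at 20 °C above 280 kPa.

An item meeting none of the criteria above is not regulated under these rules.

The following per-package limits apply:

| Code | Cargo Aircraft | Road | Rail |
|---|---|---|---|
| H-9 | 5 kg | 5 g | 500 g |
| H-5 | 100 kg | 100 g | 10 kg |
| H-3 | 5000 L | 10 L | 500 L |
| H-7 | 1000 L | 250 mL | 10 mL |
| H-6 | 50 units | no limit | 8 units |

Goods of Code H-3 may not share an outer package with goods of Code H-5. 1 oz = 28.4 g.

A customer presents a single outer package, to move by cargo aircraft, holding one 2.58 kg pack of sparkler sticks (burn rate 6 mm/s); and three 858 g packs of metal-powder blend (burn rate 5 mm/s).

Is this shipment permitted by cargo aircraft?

No

With burn rate 6 mm/s (> 2.2 mm/s), the sparkler sticks fall in Code H-9.
Metal-powder blend: burn rate 5 mm/s > 2.2 mm/s → Code H-9 (Flammable Solid).
Total Code H-9: 2.58 kg + (three 858 g packs = 2.574 kg) = 5.154 kg.
That exceeds the Code H-9 cargo aircraft limit of 5 kg.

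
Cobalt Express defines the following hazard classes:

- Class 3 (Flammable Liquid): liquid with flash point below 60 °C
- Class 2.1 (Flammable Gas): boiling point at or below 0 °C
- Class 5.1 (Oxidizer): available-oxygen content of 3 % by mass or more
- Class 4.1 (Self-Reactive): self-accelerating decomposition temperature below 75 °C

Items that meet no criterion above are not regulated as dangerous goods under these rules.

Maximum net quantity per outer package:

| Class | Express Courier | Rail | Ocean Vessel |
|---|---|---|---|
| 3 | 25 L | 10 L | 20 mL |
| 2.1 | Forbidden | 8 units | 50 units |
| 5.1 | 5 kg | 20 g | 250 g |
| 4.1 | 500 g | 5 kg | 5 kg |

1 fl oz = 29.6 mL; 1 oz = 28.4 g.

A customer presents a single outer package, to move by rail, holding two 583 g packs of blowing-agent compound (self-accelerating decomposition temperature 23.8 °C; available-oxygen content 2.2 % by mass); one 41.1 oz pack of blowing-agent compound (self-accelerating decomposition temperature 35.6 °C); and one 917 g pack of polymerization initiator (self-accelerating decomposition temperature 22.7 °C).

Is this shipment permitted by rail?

Yes

Blowing-agent compound: self-accelerating decomposition temperature 23.8 °C < 75 °C → Class 4.1 (Self-Reactive).
With self-accelerating decomposition temperature 35.6 °C (< 75 °C), the blowing-agent compound falls in Class 4.1.
Self-accelerating decomposition temperature 22.7 °C meets the Class 4.1 criterion (Self-Reactive), so the polymerization initiator is Class 4.1.
Total Class 4.1: (two 583 g packs = 1.166 kg) + (one 41.1 oz pack = 1167.24 g) + 917 g = 3250.24 g.
3250.24 g is within the rail limit of 5 kg for Class 4.1.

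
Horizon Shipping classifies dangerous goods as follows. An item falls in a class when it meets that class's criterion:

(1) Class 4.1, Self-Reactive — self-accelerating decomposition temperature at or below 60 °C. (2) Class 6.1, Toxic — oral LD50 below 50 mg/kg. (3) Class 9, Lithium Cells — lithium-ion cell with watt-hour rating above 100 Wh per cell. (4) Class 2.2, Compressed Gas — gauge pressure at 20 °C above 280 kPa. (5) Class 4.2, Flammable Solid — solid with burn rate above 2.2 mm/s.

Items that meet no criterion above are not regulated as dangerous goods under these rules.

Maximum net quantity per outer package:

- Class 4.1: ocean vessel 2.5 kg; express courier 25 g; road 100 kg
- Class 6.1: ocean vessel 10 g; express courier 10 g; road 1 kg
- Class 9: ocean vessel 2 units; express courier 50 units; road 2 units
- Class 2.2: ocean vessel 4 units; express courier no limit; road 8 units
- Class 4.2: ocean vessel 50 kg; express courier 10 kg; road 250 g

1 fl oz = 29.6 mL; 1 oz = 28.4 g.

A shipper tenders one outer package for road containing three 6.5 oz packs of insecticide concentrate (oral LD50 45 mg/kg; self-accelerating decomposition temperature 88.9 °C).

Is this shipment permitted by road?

Yes

The insecticide concentrate has oral LD50 45 mg/kg, which is < 50 mg/kg, so it is Class 6.1 (Toxic).
Class 6.1 quantity: three 6.5 oz packs = 553.8 g.
553.8 g ≤ 1 kg (road limit, Class 6.1) — within limit.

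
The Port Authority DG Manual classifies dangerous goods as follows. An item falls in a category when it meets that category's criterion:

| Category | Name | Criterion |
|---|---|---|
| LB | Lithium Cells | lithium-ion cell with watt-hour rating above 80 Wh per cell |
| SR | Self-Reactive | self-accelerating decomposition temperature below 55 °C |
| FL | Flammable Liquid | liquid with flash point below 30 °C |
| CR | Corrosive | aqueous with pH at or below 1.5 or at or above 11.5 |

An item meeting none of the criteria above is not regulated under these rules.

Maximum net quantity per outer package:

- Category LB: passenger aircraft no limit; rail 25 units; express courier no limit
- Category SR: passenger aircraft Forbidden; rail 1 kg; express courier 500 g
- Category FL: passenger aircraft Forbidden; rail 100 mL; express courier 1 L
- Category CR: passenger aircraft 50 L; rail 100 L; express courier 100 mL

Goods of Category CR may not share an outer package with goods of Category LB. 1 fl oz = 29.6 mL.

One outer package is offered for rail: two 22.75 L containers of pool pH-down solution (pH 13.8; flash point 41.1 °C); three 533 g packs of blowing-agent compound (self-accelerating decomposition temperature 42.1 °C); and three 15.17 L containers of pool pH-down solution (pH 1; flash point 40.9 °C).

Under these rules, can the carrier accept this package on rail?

No

With pH 13.8 (≥ 11.5), the pool pH-down solution falls in Category CR.
The blowing-agent compound has self-accelerating decomposition temperature 42.1 °C, which is < 55 °C, so it is Category SR (Self-Reactive).
With pH 1 (≤ 1.5), the pool pH-down solution falls in Category CR.
Category CR net quantity: (two 22.75 L containers = 45.5 L) + (three 15.17 L containers = 45.51 L) = 91.01 L.
That is within the Category CR rail limit of 100 L.
Category SR quantity: three 533 g packs = 1.599 kg.
1.599 kg > 1 kg (rail limit, Category SR) — over the limit.
The segregation rule (Category CR with Category LB) does not apply to Category CR with Category SR.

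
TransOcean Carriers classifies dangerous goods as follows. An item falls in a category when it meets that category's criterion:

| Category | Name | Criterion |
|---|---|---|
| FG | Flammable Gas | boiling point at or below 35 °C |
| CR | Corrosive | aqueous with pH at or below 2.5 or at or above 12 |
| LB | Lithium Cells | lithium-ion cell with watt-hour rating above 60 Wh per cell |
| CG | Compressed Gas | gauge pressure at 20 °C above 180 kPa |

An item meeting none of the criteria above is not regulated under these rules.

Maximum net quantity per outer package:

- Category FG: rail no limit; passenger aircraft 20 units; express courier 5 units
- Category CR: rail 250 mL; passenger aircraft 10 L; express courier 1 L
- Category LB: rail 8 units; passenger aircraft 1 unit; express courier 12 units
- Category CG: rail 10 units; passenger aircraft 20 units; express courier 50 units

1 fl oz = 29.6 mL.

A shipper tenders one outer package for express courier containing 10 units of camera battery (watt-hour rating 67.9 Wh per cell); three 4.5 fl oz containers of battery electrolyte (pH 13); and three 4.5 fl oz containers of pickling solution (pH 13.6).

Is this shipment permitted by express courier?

Watt-hour rating 67.9 Wh per cell meets the Category LB criterion (Lithium Cells), so the camera battery is Category LB.
Battery electrolyte: pH 13 ≥ 12 → Category CR (Corrosive).
The pickling solution has pH 13.6, which is ≥ 12, so it is Category CR (Corrosive).
Total Category CR: (three 4.5 fl oz containers = 399.6 mL) + (three 4.5 fl oz containers = 399.6 mL) = 799.2 mL.
That is within the Category CR express courier limit of 1 L.
Category LB quantity: 10 units.
That is within the Category LB express courier limit of 12 units.
Every hazard category is within its express courier limit and no segregation rule is violated.

Yes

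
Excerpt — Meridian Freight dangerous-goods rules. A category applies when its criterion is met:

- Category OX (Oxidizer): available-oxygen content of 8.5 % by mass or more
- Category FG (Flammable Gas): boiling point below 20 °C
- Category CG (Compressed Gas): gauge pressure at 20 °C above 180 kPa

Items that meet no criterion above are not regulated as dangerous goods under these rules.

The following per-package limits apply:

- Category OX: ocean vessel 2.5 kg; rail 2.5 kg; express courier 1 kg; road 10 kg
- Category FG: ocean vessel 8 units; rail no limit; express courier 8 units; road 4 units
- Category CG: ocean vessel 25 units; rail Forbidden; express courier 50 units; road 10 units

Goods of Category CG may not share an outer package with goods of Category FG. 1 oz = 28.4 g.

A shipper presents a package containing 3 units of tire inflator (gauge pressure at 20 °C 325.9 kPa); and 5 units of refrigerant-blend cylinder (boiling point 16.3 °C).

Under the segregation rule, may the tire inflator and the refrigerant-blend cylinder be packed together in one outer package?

No

The tire inflator has gauge pressure at 20 °C 325.9 kPa, which is > 180 kPa, so it is Category CG (Compressed Gas).
Refrigerant-blend cylinder: boiling point 16.3 °C < 20 °C → Category FG (Flammable Gas).
Category CG and Category FG may not share an outer package.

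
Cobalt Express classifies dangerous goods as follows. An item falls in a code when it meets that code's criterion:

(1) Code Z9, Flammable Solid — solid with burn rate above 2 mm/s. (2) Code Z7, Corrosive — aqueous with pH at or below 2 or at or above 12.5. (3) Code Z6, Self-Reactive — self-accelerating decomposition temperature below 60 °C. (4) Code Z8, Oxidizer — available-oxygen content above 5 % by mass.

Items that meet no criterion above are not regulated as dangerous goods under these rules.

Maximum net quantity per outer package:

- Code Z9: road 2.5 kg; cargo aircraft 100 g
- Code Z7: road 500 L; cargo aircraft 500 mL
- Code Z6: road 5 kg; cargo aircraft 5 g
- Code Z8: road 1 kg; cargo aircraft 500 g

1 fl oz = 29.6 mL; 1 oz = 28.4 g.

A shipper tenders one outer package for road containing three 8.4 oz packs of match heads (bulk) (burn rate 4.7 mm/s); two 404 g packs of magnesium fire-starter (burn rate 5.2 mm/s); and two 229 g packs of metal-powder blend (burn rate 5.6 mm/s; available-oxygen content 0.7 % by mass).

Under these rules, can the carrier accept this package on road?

Yes

With burn rate 4.7 mm/s (> 2 mm/s), the match heads (bulk) fall in Code Z9.
Burn rate 5.2 mm/s meets the Code Z9 criterion (Flammable Solid), so the magnesium fire-starter is Code Z9.
Metal-powder blend: burn rate 5.6 mm/s > 2 mm/s → Code Z9 (Flammable Solid).
Total Code Z9: (three 8.4 oz packs = 715.68 g) + (two 404 g packs = 808 g) + (two 229 g packs = 458 g) = 1981.68 g.
1981.68 g is within the road limit of 2.5 kg for Code Z9.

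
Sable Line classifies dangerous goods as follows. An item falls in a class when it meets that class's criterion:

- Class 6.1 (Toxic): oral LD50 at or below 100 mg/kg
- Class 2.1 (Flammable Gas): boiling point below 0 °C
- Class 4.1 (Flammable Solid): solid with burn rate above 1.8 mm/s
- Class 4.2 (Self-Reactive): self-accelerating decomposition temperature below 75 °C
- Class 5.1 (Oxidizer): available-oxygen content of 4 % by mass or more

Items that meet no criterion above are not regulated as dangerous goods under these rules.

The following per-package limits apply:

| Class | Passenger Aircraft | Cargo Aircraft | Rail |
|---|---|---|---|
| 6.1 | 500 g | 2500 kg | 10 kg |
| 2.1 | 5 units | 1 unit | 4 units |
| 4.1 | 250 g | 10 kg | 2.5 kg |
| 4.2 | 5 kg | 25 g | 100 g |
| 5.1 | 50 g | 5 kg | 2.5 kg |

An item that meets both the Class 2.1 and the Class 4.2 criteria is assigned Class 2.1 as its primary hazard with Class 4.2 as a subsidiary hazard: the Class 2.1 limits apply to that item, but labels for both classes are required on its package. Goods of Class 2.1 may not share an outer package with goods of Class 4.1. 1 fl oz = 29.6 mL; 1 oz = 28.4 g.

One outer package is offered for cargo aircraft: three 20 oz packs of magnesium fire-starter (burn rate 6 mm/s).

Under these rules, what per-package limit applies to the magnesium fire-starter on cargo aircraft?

10 kg

Burn rate 6 mm/s meets the Class 4.1 criterion (Flammable Solid), so the magnesium fire-starter is Class 4.1.
The cargo aircraft limit for Class 4.1 is 10 kg.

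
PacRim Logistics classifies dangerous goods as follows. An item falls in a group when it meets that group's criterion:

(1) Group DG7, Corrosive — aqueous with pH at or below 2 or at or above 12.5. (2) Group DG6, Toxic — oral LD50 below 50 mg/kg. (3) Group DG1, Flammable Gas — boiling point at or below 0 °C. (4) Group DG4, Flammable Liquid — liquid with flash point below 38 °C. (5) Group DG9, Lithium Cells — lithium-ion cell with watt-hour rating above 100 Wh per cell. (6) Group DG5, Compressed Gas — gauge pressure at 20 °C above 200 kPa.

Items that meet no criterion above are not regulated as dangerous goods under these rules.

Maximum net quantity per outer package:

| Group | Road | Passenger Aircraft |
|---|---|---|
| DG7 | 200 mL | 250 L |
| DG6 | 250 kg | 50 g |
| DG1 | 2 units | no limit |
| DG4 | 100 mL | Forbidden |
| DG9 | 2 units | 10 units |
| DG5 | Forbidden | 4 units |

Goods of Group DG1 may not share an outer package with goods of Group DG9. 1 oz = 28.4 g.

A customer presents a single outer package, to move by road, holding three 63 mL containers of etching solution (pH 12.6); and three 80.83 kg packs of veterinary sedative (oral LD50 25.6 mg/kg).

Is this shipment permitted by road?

Yes

pH 12.6 meets the Group DG7 criterion (Corrosive), so the etching solution is Group DG7.
The veterinary sedative has oral LD50 25.6 mg/kg, which is < 50 mg/kg, so it is Group DG6 (Toxic).
Group DG7 quantity: three 63 mL containers = 189 mL.
189 mL is within the road limit of 200 mL for Group DG7.
Group DG6 quantity: three 80.83 kg packs = 242.49 kg.
242.49 kg ≤ 250 kg (road limit, Group DG6) — within limit.
The segregation rule (Group DG1 with Group DG9) does not apply to Group DG7 with Group DG6.
Every hazard group is within its road limit and no segregation rule is violated.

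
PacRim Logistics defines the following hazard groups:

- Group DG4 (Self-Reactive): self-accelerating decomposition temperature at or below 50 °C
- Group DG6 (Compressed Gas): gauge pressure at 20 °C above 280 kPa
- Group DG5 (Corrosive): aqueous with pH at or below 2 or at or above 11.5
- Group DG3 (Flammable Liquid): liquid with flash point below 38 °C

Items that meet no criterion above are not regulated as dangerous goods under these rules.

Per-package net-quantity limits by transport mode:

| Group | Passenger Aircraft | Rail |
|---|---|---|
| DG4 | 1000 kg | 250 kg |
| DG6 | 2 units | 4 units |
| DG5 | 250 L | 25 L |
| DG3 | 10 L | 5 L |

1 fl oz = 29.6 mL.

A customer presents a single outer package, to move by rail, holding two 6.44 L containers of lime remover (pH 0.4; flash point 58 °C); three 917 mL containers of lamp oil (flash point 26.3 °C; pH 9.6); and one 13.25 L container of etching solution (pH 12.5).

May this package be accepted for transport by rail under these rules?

pH 0.4 meets the Group DG5 criterion (Corrosive), so the lime remover is Group DG5.
With flash point 26.3 °C (< 38 °C), the lamp oil falls in Group DG3.
pH 12.5 meets the Group DG5 criterion (Corrosive), so the etching solution is Group DG5.
Group DG5 net quantity: (two 6.44 L containers = 12.88 L) + 13.25 L = 26.13 L.
That exceeds the Group DG5 rail limit of 25 L.
Group DG3 quantity: three 917 mL containers = 2.751 L.
That is within the Group DG3 rail limit of 5 L.

No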